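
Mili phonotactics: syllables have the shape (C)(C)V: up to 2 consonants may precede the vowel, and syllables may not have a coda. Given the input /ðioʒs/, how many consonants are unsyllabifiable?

2

Under (C)(C)V, the unsyllabifiable consonants are /ʒ/, /s/ (no codas are permitted; onsets may contain at most 2 consonants).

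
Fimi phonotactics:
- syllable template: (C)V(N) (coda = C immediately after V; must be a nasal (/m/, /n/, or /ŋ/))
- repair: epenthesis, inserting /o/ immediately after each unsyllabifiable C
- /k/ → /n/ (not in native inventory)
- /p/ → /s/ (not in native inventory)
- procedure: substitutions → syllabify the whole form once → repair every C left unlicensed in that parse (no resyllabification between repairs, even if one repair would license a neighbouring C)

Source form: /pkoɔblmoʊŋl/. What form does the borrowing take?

Substitution: /p/ → /s/, /k/ → /n/, giving /snoɔblmoʊŋl/.
Syllabifying with onset maximization leaves /s/, /b/, /l/, /l/ stranded (only a nasal (/m/, /n/, or /ŋ/) is licensed in coda position; onsets are limited to one consonant).
Inserting the epenthetic vowel yields /s/ → /so/, /b/ → /bo/, /l/ → /lo/, /l/ → /lo/.

sonoɔbolomoʊŋlo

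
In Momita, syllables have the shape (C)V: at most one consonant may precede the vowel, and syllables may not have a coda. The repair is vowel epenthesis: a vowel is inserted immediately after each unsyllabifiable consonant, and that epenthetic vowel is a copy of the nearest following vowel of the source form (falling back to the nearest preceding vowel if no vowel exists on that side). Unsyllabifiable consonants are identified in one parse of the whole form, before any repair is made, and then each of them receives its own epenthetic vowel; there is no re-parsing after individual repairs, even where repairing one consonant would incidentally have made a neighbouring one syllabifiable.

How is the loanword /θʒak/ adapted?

Under (C)V, the unsyllabifiable consonants are /θ/, /k/ (no codas are permitted; onsets are limited to one consonant).
Inserting the epenthetic vowel yields /θ/ → /θa/, /k/ → /ka/.

θaʒaka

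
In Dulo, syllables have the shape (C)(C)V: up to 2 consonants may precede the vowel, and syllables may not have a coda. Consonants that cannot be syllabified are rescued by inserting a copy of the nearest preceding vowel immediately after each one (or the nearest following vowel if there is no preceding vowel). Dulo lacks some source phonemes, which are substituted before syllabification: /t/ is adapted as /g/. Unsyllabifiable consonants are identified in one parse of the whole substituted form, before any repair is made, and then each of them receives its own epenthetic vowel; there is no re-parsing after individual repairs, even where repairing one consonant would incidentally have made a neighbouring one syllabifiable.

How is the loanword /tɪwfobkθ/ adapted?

Substitution: /t/ → /g/, giving /gɪwfobkθ/.
Under (C)(C)V, the unsyllabifiable consonants are /b/, /k/, /θ/ (no codas are permitted; onsets may contain at most 2 consonants).
Epenthesis after each stranded consonant: /b/ → /bo/, /k/ → /ko/, /θ/ → /θo/.

gɪwfobokoθo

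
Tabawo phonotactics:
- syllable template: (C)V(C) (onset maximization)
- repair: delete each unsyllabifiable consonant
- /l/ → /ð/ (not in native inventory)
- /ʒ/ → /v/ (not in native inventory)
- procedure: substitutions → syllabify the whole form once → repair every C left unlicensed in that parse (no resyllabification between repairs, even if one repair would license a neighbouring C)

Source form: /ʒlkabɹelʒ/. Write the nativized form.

Substitution: /ʒ/ → /v/, /l/ → /ð/, giving /vðkabɹeðv/.
Under (C)V(C), the unsyllabifiable consonants are /v/, /ð/, /v/ (at most one coda consonant is licensed; onsets are limited to one consonant).
Each unlicensed consonant is deleted: /v/, /ð/, /v/.

kabɹeð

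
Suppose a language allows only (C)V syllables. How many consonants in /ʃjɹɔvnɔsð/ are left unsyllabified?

Under (C)V, the unsyllabifiable consonants are /ʃ/, /j/, /v/, /s/, /ð/ (no codas are permitted; onsets are limited to one consonant).

5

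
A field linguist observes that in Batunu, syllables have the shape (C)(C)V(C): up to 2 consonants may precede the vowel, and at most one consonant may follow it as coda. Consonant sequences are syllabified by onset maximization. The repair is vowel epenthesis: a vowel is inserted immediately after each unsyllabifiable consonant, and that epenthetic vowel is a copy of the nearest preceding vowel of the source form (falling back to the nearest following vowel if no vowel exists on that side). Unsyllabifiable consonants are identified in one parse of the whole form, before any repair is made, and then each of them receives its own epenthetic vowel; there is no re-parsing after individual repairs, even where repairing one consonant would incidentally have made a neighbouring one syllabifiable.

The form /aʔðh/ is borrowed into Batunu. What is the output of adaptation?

aʔðaha

Syllabifying with onset maximization leaves /ð/, /h/ stranded (at most one coda consonant is licensed; onsets may contain at most 2 consonants).
Each unlicensed consonant becomes the onset of a new syllable: /ð/ → /ða/, /h/ → /ha/.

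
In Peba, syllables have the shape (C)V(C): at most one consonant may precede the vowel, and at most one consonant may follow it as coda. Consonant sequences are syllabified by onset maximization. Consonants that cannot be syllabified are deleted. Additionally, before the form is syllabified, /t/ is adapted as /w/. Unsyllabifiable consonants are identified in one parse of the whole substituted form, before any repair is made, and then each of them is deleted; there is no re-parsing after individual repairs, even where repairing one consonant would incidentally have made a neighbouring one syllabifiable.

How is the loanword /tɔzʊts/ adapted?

Substitution: /t/ → /w/, giving /wɔzʊws/.
The consonants /s/ cannot be parsed into a legal (C)V(C) syllable (at most one coda consonant is licensed; onsets are limited to one consonant).
Each unlicensed consonant is deleted: /s/.

wɔzʊw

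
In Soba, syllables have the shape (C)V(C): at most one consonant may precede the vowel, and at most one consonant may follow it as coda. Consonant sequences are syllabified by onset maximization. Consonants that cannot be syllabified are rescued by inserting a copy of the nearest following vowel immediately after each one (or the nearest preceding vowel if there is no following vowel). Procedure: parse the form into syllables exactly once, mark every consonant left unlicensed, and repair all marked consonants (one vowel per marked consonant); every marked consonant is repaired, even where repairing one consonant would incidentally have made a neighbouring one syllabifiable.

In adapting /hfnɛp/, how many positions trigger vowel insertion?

2

The unsyllabifiable consonants are /h/, /f/; each receives one epenthetic vowel.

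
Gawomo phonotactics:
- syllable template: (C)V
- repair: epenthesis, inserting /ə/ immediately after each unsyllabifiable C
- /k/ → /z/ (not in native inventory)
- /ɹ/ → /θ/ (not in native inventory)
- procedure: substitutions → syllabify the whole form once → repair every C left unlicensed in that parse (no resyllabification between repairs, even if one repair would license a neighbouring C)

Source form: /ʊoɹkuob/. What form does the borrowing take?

Substitution: /ɹ/ → /θ/, /k/ → /z/, giving /ʊoθzuob/.
Under (C)V, the unsyllabifiable consonants are /θ/, /b/ (no codas are permitted; onsets are limited to one consonant).
Inserting the epenthetic vowel yields /θ/ → /θə/, /b/ → /bə/.

ʊoθəzuobə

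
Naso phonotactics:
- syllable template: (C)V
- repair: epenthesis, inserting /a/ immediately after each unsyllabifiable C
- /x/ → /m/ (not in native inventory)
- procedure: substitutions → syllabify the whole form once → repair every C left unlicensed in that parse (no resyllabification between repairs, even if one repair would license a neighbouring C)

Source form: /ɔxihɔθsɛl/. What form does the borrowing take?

Substitution: /x/ → /m/, giving /ɔmihɔθsɛl/.
The consonants /θ/, /l/ cannot be parsed into a legal (C)V syllable (no codas are permitted; onsets are limited to one consonant).
Inserting the epenthetic vowel yields /θ/ → /θa/, /l/ → /la/.

ɔmihɔθasɛla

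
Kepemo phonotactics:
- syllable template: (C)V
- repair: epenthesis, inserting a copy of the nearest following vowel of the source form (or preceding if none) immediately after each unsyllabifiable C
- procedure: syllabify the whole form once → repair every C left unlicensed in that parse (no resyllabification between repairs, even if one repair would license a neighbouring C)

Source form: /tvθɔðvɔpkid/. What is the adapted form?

tɔvɔθɔðɔvɔpikidi

Syllabifying with onset maximization leaves /t/, /v/, /ð/, /p/, /d/ stranded (no codas are permitted; onsets are limited to one consonant).
Each unlicensed consonant becomes the onset of a new syllable: /t/ → /tɔ/, /v/ → /vɔ/, /ð/ → /ðɔ/, /p/ → /pi/, /d/ → /di/.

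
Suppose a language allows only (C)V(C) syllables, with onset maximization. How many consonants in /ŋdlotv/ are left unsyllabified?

Syllabifying with onset maximization leaves /ŋ/, /d/, /v/ stranded (at most one coda consonant is licensed; onsets are limited to one consonant).

3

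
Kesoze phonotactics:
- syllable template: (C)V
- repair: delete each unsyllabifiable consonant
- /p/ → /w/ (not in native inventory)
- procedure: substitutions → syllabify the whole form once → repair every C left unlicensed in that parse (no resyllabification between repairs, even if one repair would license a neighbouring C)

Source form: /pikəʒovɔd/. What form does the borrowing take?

Substitution: /p/ → /w/, giving /wikəʒovɔd/.
Syllabifying with onset maximization leaves /d/ stranded (no codas are permitted; onsets are limited to one consonant).
Deleting the stranded consonants removes /d/.

wikəʒovɔ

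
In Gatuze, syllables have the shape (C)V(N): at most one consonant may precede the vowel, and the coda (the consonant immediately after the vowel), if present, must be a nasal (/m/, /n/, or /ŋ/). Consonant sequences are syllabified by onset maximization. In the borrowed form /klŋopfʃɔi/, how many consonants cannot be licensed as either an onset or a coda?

Under (C)V(N), the unsyllabifiable consonants are /k/, /l/, /p/, /f/ (only a nasal (/m/, /n/, or /ŋ/) is licensed in coda position; onsets are limited to one consonant).

4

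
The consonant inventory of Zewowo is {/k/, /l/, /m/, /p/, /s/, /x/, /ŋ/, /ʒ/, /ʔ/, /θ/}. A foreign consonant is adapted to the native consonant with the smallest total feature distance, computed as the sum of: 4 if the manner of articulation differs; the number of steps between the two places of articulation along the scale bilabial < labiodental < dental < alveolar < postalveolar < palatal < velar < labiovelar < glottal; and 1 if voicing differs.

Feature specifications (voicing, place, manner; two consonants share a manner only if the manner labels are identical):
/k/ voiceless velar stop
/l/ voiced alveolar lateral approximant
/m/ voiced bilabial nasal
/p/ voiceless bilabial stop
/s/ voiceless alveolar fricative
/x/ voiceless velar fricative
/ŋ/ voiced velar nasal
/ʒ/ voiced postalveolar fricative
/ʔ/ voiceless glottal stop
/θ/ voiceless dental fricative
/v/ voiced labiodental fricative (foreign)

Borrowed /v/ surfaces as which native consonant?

/θ/ is closest: same manner (fricative), place distance 1 (labiodental→dental), voicing differs (+1); total 2. Next closest is /s/ at distance 3.

θ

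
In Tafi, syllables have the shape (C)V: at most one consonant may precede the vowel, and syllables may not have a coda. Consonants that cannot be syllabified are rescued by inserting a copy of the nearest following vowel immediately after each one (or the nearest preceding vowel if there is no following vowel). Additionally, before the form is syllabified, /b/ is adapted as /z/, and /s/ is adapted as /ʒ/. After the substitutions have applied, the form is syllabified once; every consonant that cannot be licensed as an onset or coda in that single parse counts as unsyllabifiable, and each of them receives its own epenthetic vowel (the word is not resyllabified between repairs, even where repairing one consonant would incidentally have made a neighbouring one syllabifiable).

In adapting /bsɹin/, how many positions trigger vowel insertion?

3

After substitution the input is /zʒɹin/.
The unsyllabifiable consonants are /z/, /ʒ/, /n/; each receives one epenthetic vowel.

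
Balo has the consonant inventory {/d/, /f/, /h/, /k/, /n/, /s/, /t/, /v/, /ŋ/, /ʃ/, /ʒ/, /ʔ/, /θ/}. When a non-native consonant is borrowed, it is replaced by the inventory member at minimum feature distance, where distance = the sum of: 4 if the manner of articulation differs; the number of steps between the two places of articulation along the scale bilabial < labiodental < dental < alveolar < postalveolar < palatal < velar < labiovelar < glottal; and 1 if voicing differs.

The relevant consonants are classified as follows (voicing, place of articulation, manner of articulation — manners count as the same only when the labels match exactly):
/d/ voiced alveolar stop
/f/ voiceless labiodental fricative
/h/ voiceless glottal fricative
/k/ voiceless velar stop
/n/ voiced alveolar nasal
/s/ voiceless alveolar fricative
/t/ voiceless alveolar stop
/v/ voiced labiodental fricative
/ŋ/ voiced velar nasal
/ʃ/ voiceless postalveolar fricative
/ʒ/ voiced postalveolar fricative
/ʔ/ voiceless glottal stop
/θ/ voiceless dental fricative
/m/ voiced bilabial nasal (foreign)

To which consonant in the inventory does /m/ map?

/n/ is closest: same manner (nasal), place distance 3 (bilabial→alveolar), same voicing; total 3. Next closest is /v/ at distance 5.

n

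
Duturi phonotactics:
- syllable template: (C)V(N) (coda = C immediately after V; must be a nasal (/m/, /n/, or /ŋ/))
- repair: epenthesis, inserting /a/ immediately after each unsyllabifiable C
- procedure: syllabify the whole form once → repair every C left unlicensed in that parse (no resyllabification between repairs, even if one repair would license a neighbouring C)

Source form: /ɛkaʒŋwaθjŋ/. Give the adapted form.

ɛkaʒaŋawaθajaŋa

Syllabifying with onset maximization leaves /ʒ/, /ŋ/, /θ/, /j/, /ŋ/ stranded (only a nasal (/m/, /n/, or /ŋ/) is licensed in coda position; onsets are limited to one consonant).
Each unlicensed consonant becomes the onset of a new syllable: /ʒ/ → /ʒa/, /ŋ/ → /ŋa/, /θ/ → /θa/, /j/ → /ja/, /ŋ/ → /ŋa/.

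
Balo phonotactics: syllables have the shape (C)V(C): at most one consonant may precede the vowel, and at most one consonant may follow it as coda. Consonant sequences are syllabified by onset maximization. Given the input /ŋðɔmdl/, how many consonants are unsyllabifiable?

Under (C)V(C), the unsyllabifiable consonants are /ŋ/, /d/, /l/ (at most one coda consonant is licensed; onsets are limited to one consonant).

3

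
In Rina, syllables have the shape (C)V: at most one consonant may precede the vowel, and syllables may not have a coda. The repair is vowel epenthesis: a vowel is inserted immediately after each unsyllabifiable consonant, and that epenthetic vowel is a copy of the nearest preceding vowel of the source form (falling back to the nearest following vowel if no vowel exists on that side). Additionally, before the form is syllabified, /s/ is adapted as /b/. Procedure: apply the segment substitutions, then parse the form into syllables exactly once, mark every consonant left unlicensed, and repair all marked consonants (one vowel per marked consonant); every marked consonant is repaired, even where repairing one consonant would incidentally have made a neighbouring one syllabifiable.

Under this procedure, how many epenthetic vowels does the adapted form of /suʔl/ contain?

2

After substitution the input is /buʔl/.
The unsyllabifiable consonants are /ʔ/, /l/; each receives one epenthetic vowel.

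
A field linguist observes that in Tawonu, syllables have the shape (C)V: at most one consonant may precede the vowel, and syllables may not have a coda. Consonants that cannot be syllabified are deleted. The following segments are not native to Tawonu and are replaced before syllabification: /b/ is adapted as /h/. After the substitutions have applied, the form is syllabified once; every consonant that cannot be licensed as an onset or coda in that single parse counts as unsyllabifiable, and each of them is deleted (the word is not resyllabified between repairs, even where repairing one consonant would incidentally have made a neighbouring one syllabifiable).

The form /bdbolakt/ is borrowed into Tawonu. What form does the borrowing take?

Substitution: /b/ → /h/, giving /hdholakt/.
Syllabifying with onset maximization leaves /h/, /d/, /k/, /t/ stranded (no codas are permitted; onsets are limited to one consonant).
Deletion applies to /h/, /d/, /k/, /t/.

hola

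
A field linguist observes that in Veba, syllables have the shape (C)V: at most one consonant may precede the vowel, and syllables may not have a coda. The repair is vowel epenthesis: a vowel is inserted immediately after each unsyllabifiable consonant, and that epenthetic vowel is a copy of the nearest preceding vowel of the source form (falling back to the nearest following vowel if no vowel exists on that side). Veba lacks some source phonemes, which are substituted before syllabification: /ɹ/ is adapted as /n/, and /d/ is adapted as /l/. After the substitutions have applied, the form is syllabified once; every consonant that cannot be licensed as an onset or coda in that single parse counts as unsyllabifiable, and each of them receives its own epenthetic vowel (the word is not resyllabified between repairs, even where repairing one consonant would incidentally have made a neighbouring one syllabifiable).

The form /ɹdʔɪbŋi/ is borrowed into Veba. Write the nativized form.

Substitution: /ɹ/ → /n/, /d/ → /l/, giving /nlʔɪbŋi/.
Under (C)V, the unsyllabifiable consonants are /n/, /l/, /b/ (no codas are permitted; onsets are limited to one consonant).
Each unlicensed consonant becomes the onset of a new syllable: /n/ → /nɪ/, /l/ → /lɪ/, /b/ → /bɪ/.

nɪlɪʔɪbɪŋi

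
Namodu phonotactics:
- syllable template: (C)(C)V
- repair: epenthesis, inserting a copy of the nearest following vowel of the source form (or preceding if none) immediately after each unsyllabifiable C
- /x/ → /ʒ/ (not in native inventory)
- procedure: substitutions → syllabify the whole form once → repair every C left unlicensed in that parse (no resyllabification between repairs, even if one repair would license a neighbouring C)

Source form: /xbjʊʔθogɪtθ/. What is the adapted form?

ʒʊbjʊʔθogɪtɪθɪ

Substitution: /x/ → /ʒ/, giving /ʒbjʊʔθogɪtθ/.
Syllabifying with onset maximization leaves /ʒ/, /t/, /θ/ stranded (no codas are permitted; onsets may contain at most 2 consonants).
Inserting the epenthetic vowel yields /ʒ/ → /ʒʊ/, /t/ → /tɪ/, /θ/ → /θɪ/.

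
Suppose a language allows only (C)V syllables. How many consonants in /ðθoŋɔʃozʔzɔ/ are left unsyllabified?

3

The consonants /ð/, /z/, /ʔ/ cannot be parsed into a legal (C)V syllable (no codas are permitted; onsets are limited to one consonant).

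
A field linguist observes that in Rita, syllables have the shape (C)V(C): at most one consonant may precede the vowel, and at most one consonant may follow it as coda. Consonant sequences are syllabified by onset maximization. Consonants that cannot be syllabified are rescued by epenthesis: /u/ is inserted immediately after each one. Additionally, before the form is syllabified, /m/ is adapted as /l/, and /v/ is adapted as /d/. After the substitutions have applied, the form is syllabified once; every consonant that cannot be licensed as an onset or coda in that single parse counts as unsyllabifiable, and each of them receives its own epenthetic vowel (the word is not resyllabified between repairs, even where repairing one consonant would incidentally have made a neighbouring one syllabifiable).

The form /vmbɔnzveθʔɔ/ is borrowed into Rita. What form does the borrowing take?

dulubɔnzudeθʔɔ

Substitution: /v/ → /d/, /m/ → /l/, giving /dlbɔnzdeθʔɔ/.
Syllabifying with onset maximization leaves /d/, /l/, /z/ stranded (at most one coda consonant is licensed; onsets are limited to one consonant).
Epenthesis after each stranded consonant: /d/ → /du/, /l/ → /lu/, /z/ → /zu/.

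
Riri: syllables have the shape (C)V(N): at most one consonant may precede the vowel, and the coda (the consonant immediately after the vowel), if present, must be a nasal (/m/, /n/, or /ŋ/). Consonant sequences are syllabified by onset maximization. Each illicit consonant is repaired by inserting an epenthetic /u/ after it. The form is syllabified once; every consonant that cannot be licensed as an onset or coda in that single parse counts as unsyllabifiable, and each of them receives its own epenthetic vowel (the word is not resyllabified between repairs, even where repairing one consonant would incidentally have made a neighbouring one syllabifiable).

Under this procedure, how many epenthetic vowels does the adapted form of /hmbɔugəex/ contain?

3

The unsyllabifiable consonants are /h/, /m/, /x/; each receives one epenthetic vowel.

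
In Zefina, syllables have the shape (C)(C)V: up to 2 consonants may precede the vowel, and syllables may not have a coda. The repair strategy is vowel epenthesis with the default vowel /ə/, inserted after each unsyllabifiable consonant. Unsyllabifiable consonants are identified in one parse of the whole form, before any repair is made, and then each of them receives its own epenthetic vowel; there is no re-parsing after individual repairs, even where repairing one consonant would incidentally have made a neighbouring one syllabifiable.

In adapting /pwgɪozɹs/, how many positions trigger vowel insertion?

The unsyllabifiable consonants are /p/, /z/, /ɹ/, /s/; each receives one epenthetic vowel.

4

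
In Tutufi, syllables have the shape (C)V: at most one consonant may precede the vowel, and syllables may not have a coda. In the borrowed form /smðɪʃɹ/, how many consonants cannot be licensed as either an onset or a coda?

Syllabifying with onset maximization leaves /s/, /m/, /ʃ/, /ɹ/ stranded (no codas are permitted; onsets are limited to one consonant).

4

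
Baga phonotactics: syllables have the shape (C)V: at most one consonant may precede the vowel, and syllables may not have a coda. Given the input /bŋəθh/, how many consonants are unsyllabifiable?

The consonants /b/, /θ/, /h/ cannot be parsed into a legal (C)V syllable (no codas are permitted; onsets are limited to one consonant).

3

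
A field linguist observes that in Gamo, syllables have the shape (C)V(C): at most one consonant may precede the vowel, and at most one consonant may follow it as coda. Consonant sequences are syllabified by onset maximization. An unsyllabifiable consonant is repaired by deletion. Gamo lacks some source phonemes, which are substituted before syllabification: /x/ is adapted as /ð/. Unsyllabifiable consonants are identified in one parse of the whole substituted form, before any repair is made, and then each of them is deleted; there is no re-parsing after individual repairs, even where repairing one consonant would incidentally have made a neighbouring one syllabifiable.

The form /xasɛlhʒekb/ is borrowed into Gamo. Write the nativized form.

ðasɛlʒek

Substitution: /x/ → /ð/, giving /ðasɛlhʒekb/.
Syllabifying with onset maximization leaves /h/, /b/ stranded (at most one coda consonant is licensed; onsets are limited to one consonant).
Each unlicensed consonant is deleted: /h/, /b/.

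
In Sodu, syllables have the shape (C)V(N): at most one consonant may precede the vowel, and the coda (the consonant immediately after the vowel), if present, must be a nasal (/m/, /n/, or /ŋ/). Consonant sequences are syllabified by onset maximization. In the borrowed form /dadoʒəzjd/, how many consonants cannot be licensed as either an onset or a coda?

3

The consonants /z/, /j/, /d/ cannot be parsed into a legal (C)V(N) syllable (only a nasal (/m/, /n/, or /ŋ/) is licensed in coda position; onsets are limited to one consonant).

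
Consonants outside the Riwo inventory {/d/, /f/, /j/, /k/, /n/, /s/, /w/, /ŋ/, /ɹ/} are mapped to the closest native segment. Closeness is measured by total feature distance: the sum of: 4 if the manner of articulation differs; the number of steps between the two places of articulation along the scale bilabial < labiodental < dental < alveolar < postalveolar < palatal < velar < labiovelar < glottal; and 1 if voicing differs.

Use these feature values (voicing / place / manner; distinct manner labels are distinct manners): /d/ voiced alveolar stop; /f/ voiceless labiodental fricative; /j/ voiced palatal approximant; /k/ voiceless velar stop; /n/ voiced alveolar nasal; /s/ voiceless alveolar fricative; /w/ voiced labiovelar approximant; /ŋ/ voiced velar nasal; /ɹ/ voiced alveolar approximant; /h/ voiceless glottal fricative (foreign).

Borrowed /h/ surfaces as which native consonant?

/s/ is closest: same manner (fricative), place distance 5 (glottal→alveolar), same voicing; total 5. Next closest is /k/ at distance 6.

s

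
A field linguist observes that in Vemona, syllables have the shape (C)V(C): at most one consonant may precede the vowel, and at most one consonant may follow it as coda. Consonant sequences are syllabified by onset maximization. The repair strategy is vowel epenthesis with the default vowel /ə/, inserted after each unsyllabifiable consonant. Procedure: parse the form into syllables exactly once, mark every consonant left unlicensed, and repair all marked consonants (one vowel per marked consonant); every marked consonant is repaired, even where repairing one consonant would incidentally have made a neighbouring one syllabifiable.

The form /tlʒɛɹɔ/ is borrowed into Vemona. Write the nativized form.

tələʒɛɹɔ

Syllabifying with onset maximization leaves /t/, /l/ stranded (at most one coda consonant is licensed; onsets are limited to one consonant).
Inserting the epenthetic vowel yields /t/ → /tə/, /l/ → /lə/.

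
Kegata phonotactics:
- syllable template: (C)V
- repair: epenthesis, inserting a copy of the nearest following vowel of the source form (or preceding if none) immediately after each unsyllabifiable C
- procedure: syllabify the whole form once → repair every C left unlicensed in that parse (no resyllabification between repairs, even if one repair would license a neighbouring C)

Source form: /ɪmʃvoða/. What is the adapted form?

The consonants /m/, /ʃ/ cannot be parsed into a legal (C)V syllable (no codas are permitted; onsets are limited to one consonant).
Each unlicensed consonant becomes the onset of a new syllable: /m/ → /mo/, /ʃ/ → /ʃo/.

ɪmoʃovoða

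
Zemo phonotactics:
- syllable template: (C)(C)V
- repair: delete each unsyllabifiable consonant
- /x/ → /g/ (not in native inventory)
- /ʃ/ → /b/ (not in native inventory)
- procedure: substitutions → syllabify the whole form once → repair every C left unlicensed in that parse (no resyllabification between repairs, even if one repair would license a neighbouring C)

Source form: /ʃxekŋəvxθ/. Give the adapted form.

bgekŋə

Substitution: /ʃ/ → /b/, /x/ → /g/, giving /bgekŋəvgθ/.
Syllabifying with onset maximization leaves /v/, /g/, /θ/ stranded (no codas are permitted; onsets may contain at most 2 consonants).
Each unlicensed consonant is deleted: /v/, /g/, /θ/.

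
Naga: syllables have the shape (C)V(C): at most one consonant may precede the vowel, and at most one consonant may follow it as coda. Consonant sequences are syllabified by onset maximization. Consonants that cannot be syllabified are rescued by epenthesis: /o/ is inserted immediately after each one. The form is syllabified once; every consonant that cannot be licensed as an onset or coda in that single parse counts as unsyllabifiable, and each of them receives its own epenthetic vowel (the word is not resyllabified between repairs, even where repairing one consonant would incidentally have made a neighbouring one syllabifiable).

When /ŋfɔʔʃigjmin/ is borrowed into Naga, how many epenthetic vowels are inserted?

2

The unsyllabifiable consonants are /ŋ/, /j/; each receives one epenthetic vowel.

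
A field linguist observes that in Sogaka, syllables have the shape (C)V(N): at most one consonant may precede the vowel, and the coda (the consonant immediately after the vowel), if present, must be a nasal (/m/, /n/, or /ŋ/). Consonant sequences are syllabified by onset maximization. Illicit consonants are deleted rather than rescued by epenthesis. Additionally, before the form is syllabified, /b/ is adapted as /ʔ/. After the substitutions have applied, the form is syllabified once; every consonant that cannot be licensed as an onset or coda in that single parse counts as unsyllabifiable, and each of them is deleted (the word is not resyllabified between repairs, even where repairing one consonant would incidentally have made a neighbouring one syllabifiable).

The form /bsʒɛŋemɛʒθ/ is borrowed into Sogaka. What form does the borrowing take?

ʒɛŋemɛ

Substitution: /b/ → /ʔ/, giving /ʔsʒɛŋemɛʒθ/.
The consonants /ʔ/, /s/, /ʒ/, /θ/ cannot be parsed into a legal (C)V(N) syllable (only a nasal (/m/, /n/, or /ŋ/) is licensed in coda position; onsets are limited to one consonant).
Deleting the stranded consonants removes /ʔ/, /s/, /ʒ/, /θ/.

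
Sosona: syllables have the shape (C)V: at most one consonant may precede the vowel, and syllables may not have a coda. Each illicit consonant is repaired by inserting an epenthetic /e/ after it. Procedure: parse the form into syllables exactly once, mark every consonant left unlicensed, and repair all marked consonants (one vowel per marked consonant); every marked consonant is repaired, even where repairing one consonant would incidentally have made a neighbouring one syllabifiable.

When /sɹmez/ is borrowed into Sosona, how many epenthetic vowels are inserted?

3

The unsyllabifiable consonants are /s/, /ɹ/, /z/; each receives one epenthetic vowel.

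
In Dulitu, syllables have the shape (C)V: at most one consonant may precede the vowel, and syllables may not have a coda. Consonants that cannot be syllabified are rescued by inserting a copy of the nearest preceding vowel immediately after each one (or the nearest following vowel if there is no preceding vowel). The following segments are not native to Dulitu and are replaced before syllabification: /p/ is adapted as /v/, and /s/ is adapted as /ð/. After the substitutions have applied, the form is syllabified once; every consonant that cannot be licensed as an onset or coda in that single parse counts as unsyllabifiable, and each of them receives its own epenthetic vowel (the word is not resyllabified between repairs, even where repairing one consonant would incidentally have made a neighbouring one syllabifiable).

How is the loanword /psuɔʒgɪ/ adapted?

Substitution: /p/ → /v/, /s/ → /ð/, giving /vðuɔʒgɪ/.
Syllabifying with onset maximization leaves /v/, /ʒ/ stranded (no codas are permitted; onsets are limited to one consonant).
Each unlicensed consonant becomes the onset of a new syllable: /v/ → /vu/, /ʒ/ → /ʒɔ/.

vuðuɔʒɔgɪ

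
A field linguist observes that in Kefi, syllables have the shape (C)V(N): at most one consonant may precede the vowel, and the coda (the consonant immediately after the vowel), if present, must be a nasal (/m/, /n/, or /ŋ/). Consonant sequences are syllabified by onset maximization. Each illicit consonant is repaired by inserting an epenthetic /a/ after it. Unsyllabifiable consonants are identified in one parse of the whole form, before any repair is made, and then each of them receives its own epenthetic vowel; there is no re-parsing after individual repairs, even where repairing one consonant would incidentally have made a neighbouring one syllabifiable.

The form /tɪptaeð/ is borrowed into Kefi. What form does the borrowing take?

The consonants /p/, /ð/ cannot be parsed into a legal (C)V(N) syllable (only a nasal (/m/, /n/, or /ŋ/) is licensed in coda position; onsets are limited to one consonant).
Each unlicensed consonant becomes the onset of a new syllable: /p/ → /pa/, /ð/ → /ða/.

tɪpataeða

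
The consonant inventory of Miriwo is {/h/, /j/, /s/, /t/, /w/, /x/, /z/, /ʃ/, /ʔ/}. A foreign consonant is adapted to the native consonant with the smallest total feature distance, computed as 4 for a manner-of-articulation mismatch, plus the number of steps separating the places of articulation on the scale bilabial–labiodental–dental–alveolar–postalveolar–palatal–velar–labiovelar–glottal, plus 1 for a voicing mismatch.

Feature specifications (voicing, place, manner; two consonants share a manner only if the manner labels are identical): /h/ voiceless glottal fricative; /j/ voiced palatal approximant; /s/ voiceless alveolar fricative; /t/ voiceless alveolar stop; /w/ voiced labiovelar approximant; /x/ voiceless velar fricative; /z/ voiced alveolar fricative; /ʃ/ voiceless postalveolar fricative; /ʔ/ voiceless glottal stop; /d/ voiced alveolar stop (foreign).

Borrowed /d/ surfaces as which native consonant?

t

/t/ is closest: same manner (stop), place distance 0 (alveolar→alveolar), voicing differs (+1); total 1. Next closest is /z/ at distance 4.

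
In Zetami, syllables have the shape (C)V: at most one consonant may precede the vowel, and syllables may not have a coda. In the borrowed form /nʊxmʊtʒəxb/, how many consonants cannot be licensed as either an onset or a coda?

4

Syllabifying with onset maximization leaves /x/, /t/, /x/, /b/ stranded (no codas are permitted; onsets are limited to one consonant).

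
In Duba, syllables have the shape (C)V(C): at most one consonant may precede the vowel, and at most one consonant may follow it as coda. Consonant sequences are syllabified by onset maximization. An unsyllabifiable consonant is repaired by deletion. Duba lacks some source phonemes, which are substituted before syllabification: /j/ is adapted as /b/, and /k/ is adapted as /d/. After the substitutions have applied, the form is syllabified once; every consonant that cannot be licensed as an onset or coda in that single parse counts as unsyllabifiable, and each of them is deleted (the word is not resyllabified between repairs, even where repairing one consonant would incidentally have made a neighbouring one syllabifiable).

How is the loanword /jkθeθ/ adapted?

Substitution: /j/ → /b/, /k/ → /d/, giving /bdθeθ/.
Syllabifying with onset maximization leaves /b/, /d/ stranded (at most one coda consonant is licensed; onsets are limited to one consonant).
Each unlicensed consonant is deleted: /b/, /d/.

θeθ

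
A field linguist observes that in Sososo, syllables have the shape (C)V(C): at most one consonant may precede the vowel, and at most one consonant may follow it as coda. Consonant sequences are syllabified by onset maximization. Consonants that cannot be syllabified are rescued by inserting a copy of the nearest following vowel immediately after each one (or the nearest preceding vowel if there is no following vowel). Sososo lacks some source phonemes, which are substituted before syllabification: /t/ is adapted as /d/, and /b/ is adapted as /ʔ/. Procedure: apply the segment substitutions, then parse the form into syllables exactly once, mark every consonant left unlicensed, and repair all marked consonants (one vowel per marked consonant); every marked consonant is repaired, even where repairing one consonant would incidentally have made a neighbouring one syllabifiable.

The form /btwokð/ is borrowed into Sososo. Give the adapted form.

ʔodowokðo

Substitution: /b/ → /ʔ/, /t/ → /d/, giving /ʔdwokð/.
Under (C)V(C), the unsyllabifiable consonants are /ʔ/, /d/, /ð/ (at most one coda consonant is licensed; onsets are limited to one consonant).
Each unlicensed consonant becomes the onset of a new syllable: /ʔ/ → /ʔo/, /d/ → /do/, /ð/ → /ðo/.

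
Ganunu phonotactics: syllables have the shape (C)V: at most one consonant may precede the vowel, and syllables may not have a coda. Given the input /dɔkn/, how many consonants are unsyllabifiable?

2

The consonants /k/, /n/ cannot be parsed into a legal (C)V syllable (no codas are permitted; onsets are limited to one consonant).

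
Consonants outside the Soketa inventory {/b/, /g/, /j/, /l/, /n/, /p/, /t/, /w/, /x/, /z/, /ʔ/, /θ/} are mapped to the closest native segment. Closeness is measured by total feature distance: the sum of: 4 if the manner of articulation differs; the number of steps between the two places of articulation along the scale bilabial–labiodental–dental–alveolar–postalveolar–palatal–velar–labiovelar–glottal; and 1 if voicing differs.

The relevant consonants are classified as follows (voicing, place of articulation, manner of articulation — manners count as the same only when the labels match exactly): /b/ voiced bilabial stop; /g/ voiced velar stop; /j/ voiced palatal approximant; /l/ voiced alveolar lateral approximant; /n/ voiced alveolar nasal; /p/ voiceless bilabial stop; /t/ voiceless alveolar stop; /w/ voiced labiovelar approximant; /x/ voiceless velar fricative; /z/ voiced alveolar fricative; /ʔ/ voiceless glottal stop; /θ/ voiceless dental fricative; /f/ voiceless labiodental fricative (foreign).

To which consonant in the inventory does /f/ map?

θ

/θ/ is closest: same manner (fricative), place distance 1 (labiodental→dental), same voicing; total 1. Next closest is /z/ at distance 3.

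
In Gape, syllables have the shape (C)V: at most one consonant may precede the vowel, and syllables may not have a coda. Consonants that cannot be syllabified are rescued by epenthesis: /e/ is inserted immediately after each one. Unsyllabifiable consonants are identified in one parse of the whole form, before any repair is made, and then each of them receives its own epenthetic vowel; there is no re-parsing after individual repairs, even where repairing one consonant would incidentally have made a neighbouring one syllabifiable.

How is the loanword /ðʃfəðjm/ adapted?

Under (C)V, the unsyllabifiable consonants are /ð/, /ʃ/, /ð/, /j/, /m/ (no codas are permitted; onsets are limited to one consonant).
Epenthesis after each stranded consonant: /ð/ → /ðe/, /ʃ/ → /ʃe/, /ð/ → /ðe/, /j/ → /je/, /m/ → /me/.

ðeʃefəðejeme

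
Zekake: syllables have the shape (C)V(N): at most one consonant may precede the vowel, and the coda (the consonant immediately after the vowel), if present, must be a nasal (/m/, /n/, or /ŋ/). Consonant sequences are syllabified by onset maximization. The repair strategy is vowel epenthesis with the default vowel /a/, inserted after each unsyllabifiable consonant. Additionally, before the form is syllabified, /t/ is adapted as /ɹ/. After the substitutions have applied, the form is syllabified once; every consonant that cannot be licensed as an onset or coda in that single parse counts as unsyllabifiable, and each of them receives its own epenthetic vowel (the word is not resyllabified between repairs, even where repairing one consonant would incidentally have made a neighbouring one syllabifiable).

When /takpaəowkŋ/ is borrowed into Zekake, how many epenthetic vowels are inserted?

4

After substitution the input is /ɹakpaəowkŋ/.
The unsyllabifiable consonants are /k/, /w/, /k/, /ŋ/; each receives one epenthetic vowel.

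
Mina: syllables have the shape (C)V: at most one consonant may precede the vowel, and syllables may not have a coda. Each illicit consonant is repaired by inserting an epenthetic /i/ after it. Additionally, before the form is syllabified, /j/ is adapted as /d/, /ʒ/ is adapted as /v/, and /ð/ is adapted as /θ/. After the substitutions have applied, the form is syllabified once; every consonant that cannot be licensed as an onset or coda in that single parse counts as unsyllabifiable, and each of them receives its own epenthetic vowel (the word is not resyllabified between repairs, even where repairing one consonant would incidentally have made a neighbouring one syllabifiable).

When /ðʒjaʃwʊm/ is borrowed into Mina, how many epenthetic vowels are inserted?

After substitution the input is /θvdaʃwʊm/.
The unsyllabifiable consonants are /θ/, /v/, /ʃ/, /m/; each receives one epenthetic vowel.

4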